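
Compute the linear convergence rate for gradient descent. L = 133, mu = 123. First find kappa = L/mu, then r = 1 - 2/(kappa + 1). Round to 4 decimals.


Step 1: Compute the condition number.
kappa = L/mu = 133/123 = 1.0813
Step 2: Compute the convergence rate.
r = 1 - 2/(kappa + 1) = 1 - 2*mu/(L + mu) = (L - mu)/(L + mu) = 10/256 = 0.0391


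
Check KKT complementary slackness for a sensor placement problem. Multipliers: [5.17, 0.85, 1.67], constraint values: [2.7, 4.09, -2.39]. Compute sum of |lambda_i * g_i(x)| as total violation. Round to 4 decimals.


KKT complementary slackness check:
lambda_1 * g_1 = 5.17 * 2.7 = 13.959
lambda_2 * g_2 = 0.85 * 4.09 = 3.4765
lambda_3 * g_3 = 1.67 * -2.39 = -3.9913
Total violation = 13.959 + 3.4765 + 3.9913 = 21.4268


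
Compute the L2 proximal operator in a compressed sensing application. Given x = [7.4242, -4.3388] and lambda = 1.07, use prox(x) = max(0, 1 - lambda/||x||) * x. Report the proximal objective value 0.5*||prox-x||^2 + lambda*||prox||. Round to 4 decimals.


Step 1: Compute ||x||.
||x|| = 8.5991
Step 2: Compute scaling factor.
scale = max(0, 1 - 1.07/8.5991) = 0.8756
Step 3: prox(x) = [6.5004, -3.7989]
||prox(x)|| = 7.5291
Step 4: Proximal objective.
0.5*||prox-x||^2 = 0.5725
lambda*||prox|| = 8.0561
Total = 8.6286


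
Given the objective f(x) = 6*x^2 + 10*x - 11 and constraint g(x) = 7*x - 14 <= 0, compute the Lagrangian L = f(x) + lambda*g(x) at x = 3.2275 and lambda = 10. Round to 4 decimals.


Step 1: Evaluate f(x).
f(3.2275) = 6*3.2275^2 + 10*3.2275 - 11 = 83.7755
Step 2: Evaluate g(x).
g(3.2275) = 7*3.2275 - 14 = 8.5925
Step 3: Compute Lagrangian.
L = 83.7755 + 10*8.5925 = 169.7005


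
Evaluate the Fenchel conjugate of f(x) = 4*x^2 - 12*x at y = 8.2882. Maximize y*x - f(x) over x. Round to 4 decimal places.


f*(y) = sup_x {y*x - a*x^2 - b*x} = sup_x {(y-b)*x - a*x^2}
FOC: (y - b) - 2a*x = 0 => x* = (y - b)/(2a)
x* = (8.2882 + 12)/(2*4) = 2.536
f*(8.2882) = (y-b)^2/(4a) = (8.2882 + 12)^2/(4*4)
= 411.6111/16 = 25.7257


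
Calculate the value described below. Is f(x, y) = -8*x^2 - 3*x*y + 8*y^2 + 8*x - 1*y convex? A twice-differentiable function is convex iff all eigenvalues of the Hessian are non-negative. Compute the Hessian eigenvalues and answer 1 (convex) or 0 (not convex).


The Hessian of f(x,y) = -8*x^2 - 3*x*y + 8*y^2 + 8*x - 1*y is:
H = [[-16, -3], [-3, 16]]
Trace = -16 + 16 = 0
Determinant = -16*16 - (-3)^2 = -265
Discriminant = (0)^2 - 4*-265 = 1060.0
Eigenvalues: lambda_1 = -16.2788, lambda_2 = 16.2788
The function is not convex.

0


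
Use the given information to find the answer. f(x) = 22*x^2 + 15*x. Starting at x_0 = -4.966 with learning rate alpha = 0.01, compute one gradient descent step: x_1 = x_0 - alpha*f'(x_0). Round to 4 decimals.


We compute the gradient at x_0 and apply the update.
f'(x) = 44*x + 15
f'(-4.966) = 44*-4.966 + 15 = -203.504
x_1 = -4.966 - 0.01*-203.504 = -2.931


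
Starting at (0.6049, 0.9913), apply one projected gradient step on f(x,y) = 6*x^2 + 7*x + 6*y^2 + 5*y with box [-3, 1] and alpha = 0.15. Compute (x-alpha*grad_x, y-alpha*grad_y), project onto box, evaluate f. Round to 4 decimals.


Step 1: Compute gradient at (0.6049, 0.9913).
grad_x = 2*6*0.6049 + 7 = 14.2588
grad_y = 2*6*0.9913 + 5 = 16.8956
Step 2: Gradient step.
x_raw = 0.6049 - 0.15*14.2588 = -1.5339
y_raw = 0.9913 - 0.15*16.8956 = -1.543
Step 3: Project onto [-3, 1].
x_proj = clip(-1.5339) = -1.5339
y_proj = clip(-1.543) = -1.543
Step 4: Evaluate f.
f(-1.5339, -1.543) = 9.9507


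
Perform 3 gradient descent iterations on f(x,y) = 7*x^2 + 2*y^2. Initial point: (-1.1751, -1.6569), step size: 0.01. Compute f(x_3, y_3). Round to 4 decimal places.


Gradient descent on f(x,y) = 7*x^2 + 2*y^2.
Starting point: (-1.1751, -1.6569), alpha = 0.01
Step 1: grad_x = 2*7*-1.1751 = -16.4514, grad_y = 2*2*-1.6569 = -6.6276
  x_1 = -1.1751 - 0.01*-16.4514 = -1.0106
  y_1 = -1.6569 - 0.01*-6.6276 = -1.5906
Step 2: grad_x = 2*7*-1.0106 = -14.1482, grad_y = 2*2*-1.5906 = -6.3625
  x_2 = -1.0106 - 0.01*-14.1482 = -0.8691
  y_2 = -1.5906 - 0.01*-6.3625 = -1.527
Step 3: grad_x = 2*7*-0.8691 = -12.1675, grad_y = 2*2*-1.527 = -6.108
  x_3 = -0.8691 - 0.01*-12.1675 = -0.7474
  y_3 = -1.527 - 0.01*-6.108 = -1.4659
f(-0.7474, -1.4659) = 7*(-0.7474)^2 + 2*(-1.4659)^2 = 8.2084


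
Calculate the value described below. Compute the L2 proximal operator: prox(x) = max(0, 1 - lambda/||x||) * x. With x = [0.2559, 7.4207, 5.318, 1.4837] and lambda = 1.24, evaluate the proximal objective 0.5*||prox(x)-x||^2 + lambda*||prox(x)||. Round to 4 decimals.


Step 1: Compute ||x||.
||x|| = 9.2528
Step 2: Compute scaling factor.
scale = max(0, 1 - 1.24/9.2528) = 0.866
Step 3: prox(x) = [0.2216, 6.4262, 4.6053, 1.2849]
||prox(x)|| = 8.0128
Step 4: Proximal objective.
0.5*||prox-x||^2 = 0.7688
lambda*||prox|| = 9.9359
Total = 10.7047


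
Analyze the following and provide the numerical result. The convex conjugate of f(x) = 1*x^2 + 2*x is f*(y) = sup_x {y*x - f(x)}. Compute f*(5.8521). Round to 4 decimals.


f*(y) = sup_x {y*x - a*x^2 - b*x} = sup_x {(y-b)*x - a*x^2}
FOC: (y - b) - 2a*x = 0 => x* = (y - b)/(2a)
x* = (5.8521 - 2)/(2*1) = 1.9261
f*(5.8521) = (y-b)^2/(4a) = (5.8521 - 2)^2/(4*1)
= 14.8387/4 = 3.7097


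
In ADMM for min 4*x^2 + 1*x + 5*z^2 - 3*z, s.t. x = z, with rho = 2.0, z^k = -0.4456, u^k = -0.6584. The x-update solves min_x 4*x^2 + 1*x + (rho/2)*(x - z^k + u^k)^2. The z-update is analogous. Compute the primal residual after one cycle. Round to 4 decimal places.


ADMM iteration with rho = 2.0, z^k = -0.4456, u^k = -0.6584
Step 1: x-update.
Minimize 4*x^2 + 1*x + (2.0/2)*(x + 0.4456 - 0.6584)^2
FOC: (2*4 + 2.0)*x = -1 + 2.0*(-0.4456 + 0.6584)
x^{k+1} = -0.0574
Step 2: z-update.
Minimize 5*z^2 - 3*z + (2.0/2)*(-0.0574 - z - 0.6584)^2
FOC: (2*5 + 2.0)*z = 3 + 2.0*(-0.0574 - 0.6584)
z^{k+1} = 0.1307
Step 3: u-update.
u^{k+1} = -0.6584 - 0.0574 - 0.1307 = -0.8465
Step 4: Primal residual = |-0.0574 - 0.1307| = 0.1881


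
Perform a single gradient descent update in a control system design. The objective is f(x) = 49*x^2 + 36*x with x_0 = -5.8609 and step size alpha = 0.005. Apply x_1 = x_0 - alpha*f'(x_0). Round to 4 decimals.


We compute the gradient at x_0 and apply the update.
f'(x) = 98*x + 36
f'(-5.8609) = 98*-5.8609 + 36 = -538.3682
x_1 = -5.8609 - 0.005*-538.3682 = -3.1691


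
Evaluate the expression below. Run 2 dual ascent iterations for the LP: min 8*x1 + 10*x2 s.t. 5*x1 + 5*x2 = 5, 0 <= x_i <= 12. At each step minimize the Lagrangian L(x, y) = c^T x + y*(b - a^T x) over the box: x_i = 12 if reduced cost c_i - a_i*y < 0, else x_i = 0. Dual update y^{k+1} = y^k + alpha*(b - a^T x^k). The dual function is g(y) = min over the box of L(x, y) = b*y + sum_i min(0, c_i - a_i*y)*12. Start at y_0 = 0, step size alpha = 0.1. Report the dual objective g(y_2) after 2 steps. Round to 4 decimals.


Dual ascent for LP: min 8*x1 + 10*x2, 5*x1 + 5*x2 = 5, 0 <= x_i <= 12
Step 1: y^k = 0.0, reduced costs: (8.0, 10.0)
  x^k = (0.0, 0.0), subgradient = b - a^T x = 5.0
  y^{k+1} = 0.0 + 0.1*5.0 = 0.5
Step 2: y^k = 0.5, reduced costs: (5.5, 7.5)
  x^k = (0.0, 0.0), subgradient = b - a^T x = 5.0
  y^{k+1} = 0.5 + 0.1*5.0 = 1.0
Dual objective at y_2 = 1.0: reduced costs (3.0, 5.0), box minimizer x = (0.0, 0.0)
g(y_2) = b*y + (c1 - a1*y)*x1 + (c2 - a2*y)*x2 = 5*1.0 + 3.0*0.0 + 5.0*0.0 = 5.0 + 0.0 + 0.0 = 5.0


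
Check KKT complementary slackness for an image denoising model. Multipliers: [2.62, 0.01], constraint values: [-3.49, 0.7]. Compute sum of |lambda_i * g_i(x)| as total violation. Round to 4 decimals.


KKT complementary slackness check:
lambda_1 * g_1 = 2.62 * -3.49 = -9.1438
lambda_2 * g_2 = 0.01 * 0.7 = 0.007
Total violation = 9.1438 + 0.007 = 9.1508


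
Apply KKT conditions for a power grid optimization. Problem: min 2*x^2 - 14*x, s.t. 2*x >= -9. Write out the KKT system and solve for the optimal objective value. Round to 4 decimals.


Step 1: Try lambda = 0 (constraint inactive).
Stationarity: 2*2*x - 14 = 0
x* = 14/(2*2) = 3.5
Check constraint: 2*3.5 = 7.0 >= -9 -- satisfied.
Step 2: Compute optimal value.
f(x*) = 2*3.5^2 - 14*3.5 = -24.5


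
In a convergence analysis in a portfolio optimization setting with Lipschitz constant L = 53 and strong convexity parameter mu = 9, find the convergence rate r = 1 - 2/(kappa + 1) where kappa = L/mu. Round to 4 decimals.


Step 1: Compute the condition number.
kappa = L/mu = 53/9 = 5.8889
Step 2: Compute the convergence rate.
r = 1 - 2/(kappa + 1) = 1 - 2*mu/(L + mu) = (L - mu)/(L + mu) = 44/62 = 0.7097


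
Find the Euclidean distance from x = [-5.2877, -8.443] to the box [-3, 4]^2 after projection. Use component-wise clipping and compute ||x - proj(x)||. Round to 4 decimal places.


Project each component onto [-3, 4].
clip(-5.2877) = -3.0, clip(-8.443) = -3.0
Projection = [-3.0, -3.0]
Squared diffs: [5.2336, 29.6262]
Distance = sqrt(34.8598) = 5.9042


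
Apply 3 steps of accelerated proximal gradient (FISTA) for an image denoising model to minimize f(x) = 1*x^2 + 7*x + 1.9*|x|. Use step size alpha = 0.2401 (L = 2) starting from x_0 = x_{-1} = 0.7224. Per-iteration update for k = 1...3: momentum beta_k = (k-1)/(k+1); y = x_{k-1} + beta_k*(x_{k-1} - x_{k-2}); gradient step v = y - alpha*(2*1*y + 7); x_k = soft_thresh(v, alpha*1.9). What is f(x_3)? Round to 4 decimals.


FISTA on f(x) = 1*x^2 + 7*x + 1.9*|x|
L = 2, alpha = 0.2401
Iteration 1: beta = 0.0, y = 0.7224 + 0.0*(0.7224 - 0.7224) = 0.7224
  grad(y) = 8.4448, v = y - alpha*grad = -1.3052
  prox(v) = soft_thresh(-1.3052, 0.4562) = -0.849
Iteration 2: beta = 0.3333, y = -0.849 + 0.3333*(-0.849 - 0.7224) = -1.3728
  grad(y) = 4.2544, v = y - alpha*grad = -2.3943
  prox(v) = soft_thresh(-2.3943, 0.4562) = -1.9381
Iteration 3: beta = 0.5, y = -1.9381 + 0.5*(-1.9381 + 0.849) = -2.4826
  grad(y) = 2.0347, v = y - alpha*grad = -2.9712
  prox(v) = soft_thresh(-2.9712, 0.4562) = -2.515
f(x_3) = 1*(-2.515)^2 + 7*(-2.515) + 1.9*|-2.515| = -6.5013


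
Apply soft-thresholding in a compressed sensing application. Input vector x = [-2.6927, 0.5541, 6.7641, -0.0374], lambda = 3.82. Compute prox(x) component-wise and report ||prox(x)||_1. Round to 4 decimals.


Soft-thresholding with lambda = 3.82:
prox(-2.6927) = sign(-2.6927)*max(|-2.6927| - 3.82, 0) = 0.0
prox(0.5541) = sign(0.5541)*max(|0.5541| - 3.82, 0) = 0.0
prox(6.7641) = sign(6.7641)*max(|6.7641| - 3.82, 0) = 2.9441
prox(-0.0374) = sign(-0.0374)*max(|-0.0374| - 3.82, 0) = 0.0
prox(x) = [0.0, 0.0, 2.9441, 0.0]
||prox(x)||_1 = 0.0 + 0.0 + 2.9441 + 0.0 = 2.9441


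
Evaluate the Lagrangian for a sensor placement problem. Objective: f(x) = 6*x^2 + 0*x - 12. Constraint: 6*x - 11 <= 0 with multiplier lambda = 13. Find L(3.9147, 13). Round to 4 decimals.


Step 1: Evaluate f(x).
f(3.9147) = 6*3.9147^2 + 0*3.9147 - 12 = 79.9493
Step 2: Evaluate g(x).
g(3.9147) = 6*3.9147 - 11 = 12.4882
Step 3: Compute Lagrangian.
L = 79.9493 + 13*12.4882 = 242.2959


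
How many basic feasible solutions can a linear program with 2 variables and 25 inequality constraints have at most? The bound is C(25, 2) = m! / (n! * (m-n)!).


Each vertex corresponds to some choice of n active constraints out of m, so the number of vertices is at most C(m, n) = m! / (n!(m-n)!).
m = 25, n = 2
Numerator: 25 * 24
Denominator: 2! = 2
C(25, 2) = 300


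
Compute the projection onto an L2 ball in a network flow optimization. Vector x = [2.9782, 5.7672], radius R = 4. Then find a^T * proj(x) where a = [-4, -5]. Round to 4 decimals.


Step 1: Compute ||x|| (intermediates to 6 decimals).
||x|| = sqrt(2.9782^2 + 5.7672^2) = 6.490784
Step 2: Project.
Since ||x|| > R, scale = R/||x|| = 4/6.490784 = 0.616258, proj(x) = scale * x
proj(x) = [1.83534, 3.554083]
Step 3: Dot product.
a^T * proj(x) = -4*1.83534 - 5*3.554083 = -25.1118


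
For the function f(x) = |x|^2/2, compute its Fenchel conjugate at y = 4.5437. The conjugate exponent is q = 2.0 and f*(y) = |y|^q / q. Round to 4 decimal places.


The conjugate exponent q satisfies 1/p + 1/q = 1.
p = 2, so q = 2/(2 - 1) = 2.0
|y|^q = 4.5437^2.0 = 20.6452
f*(4.5437) = 20.6452 / 2.0 = 10.3226


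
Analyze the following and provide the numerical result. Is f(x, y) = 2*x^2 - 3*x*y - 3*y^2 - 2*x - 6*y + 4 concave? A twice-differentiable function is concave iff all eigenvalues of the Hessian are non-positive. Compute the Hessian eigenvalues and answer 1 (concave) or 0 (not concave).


The Hessian of f(x,y) = 2*x^2 - 3*x*y - 3*y^2 - 2*x - 6*y + 4 is:
H = [[4, -3], [-3, -6]]
Trace = 4 - 6 = -2
Determinant = 4*-6 - (-3)^2 = -33
Discriminant = (-2)^2 - 4*-33 = 136.0
Eigenvalues: lambda_1 = -6.831, lambda_2 = 4.831
The function is not concave.

0


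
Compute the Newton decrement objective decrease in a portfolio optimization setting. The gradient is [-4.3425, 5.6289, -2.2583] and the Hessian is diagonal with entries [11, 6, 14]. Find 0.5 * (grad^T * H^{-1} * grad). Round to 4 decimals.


Step 1: H is diagonal, so H^(-1) * g = [-0.3948, 0.9382, -0.1613].
Step 2: g^T H^(-1) g = sum_i g_i^2 / H_ii
  = (-4.3425)^2/11 + (5.6289)^2/6 + (-2.2583)^2/14
  = 1.7143 + 5.2808 + 0.3643 = 7.3593
Step 3: Objective decrease = 0.5 * g^T H^(-1) g = 3.6797


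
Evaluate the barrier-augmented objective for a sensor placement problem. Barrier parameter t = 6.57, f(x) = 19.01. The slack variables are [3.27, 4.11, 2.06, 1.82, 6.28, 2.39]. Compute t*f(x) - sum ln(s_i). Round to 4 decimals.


Step 1: Compute log-barrier.
ln values: [1.1848, 1.4134, 0.7227, 0.5988, 1.8374, 0.8713]
phi = -(1.1848 + 1.4134 + 0.7227 + 0.5988 + 1.8374 + 0.8713) = -6.6284
Step 2: Compute augmented objective.
t*f(x) = 6.57*19.01 = 124.8957
Total = 124.8957 - 6.6284 = 118.2673


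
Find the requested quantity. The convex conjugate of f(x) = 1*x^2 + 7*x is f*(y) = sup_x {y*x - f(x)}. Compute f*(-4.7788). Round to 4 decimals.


f*(y) = sup_x {y*x - a*x^2 - b*x} = sup_x {(y-b)*x - a*x^2}
FOC: (y - b) - 2a*x = 0 => x* = (y - b)/(2a)
x* = (-4.7788 - 7)/(2*1) = -5.8894
f*(-4.7788) = (y-b)^2/(4a) = (-4.7788 - 7)^2/(4*1)
= 138.7401/4 = 34.685


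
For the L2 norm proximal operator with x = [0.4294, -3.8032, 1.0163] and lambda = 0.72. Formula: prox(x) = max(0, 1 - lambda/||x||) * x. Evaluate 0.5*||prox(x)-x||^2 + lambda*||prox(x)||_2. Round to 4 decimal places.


Step 1: Compute ||x||.
||x|| = 3.96
Step 2: Compute scaling factor.
scale = max(0, 1 - 0.72/3.96) = 0.8182
Step 3: prox(x) = [0.3513, -3.1117, 0.8315]
||prox(x)|| = 3.24
Step 4: Proximal objective.
0.5*||prox-x||^2 = 0.2592
lambda*||prox|| = 2.3328
Total = 2.592


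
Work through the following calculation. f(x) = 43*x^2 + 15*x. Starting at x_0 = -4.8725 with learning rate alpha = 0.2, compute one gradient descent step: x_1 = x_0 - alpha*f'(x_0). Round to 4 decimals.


We compute the gradient at x_0 and apply the update.
f'(x) = 86*x + 15
f'(-4.8725) = 86*-4.8725 + 15 = -404.035
x_1 = -4.8725 - 0.2*-404.035 = 75.9345


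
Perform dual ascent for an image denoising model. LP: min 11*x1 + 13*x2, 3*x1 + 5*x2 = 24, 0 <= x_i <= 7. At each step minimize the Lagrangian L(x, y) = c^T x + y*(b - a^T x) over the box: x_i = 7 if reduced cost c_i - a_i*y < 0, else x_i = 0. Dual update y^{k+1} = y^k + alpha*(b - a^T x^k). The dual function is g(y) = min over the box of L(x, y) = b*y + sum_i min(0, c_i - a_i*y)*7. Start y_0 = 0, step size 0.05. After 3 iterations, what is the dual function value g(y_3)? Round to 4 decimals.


Dual ascent for LP: min 11*x1 + 13*x2, 3*x1 + 5*x2 = 24, 0 <= x_i <= 7
Step 1: y^k = 0.0, reduced costs: (11.0, 13.0)
  x^k = (0.0, 0.0), subgradient = b - a^T x = 24.0
  y^{k+1} = 0.0 + 0.05*24.0 = 1.2
Step 2: y^k = 1.2, reduced costs: (7.4, 7.0)
  x^k = (0.0, 0.0), subgradient = b - a^T x = 24.0
  y^{k+1} = 1.2 + 0.05*24.0 = 2.4
Step 3: y^k = 2.4, reduced costs: (3.8, 1.0)
  x^k = (0.0, 0.0), subgradient = b - a^T x = 24.0
  y^{k+1} = 2.4 + 0.05*24.0 = 3.6
Dual objective at y_3 = 3.6: reduced costs (0.2, -5.0), box minimizer x = (0.0, 7.0)
g(y_3) = b*y + (c1 - a1*y)*x1 + (c2 - a2*y)*x2 = 24*3.6 + 0.2*0.0 + (-5.0)*7.0 = 86.4 + 0.0 - 35.0 = 51.4


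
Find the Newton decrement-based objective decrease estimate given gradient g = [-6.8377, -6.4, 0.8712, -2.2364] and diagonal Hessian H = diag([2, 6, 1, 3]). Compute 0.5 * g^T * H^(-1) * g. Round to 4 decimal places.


Step 1: H is diagonal, so H^(-1) * g = [-3.4189, -1.0667, 0.8712, -0.7455].
Step 2: g^T H^(-1) g = sum_i g_i^2 / H_ii
  = (-6.8377)^2/2 + (-6.4)^2/6 + (0.8712)^2/1 + (-2.2364)^2/3
  = 23.3771 + 6.8267 + 0.759 + 1.6672 = 32.6299
Step 3: Objective decrease = 0.5 * g^T H^(-1) g = 16.3149


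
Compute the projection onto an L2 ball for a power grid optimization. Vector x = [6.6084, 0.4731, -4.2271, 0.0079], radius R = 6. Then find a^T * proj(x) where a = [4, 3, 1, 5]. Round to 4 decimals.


Step 1: Compute ||x|| (intermediates to 6 decimals).
||x|| = sqrt(6.6084^2 + 0.4731^2 + (-4.2271)^2 + 0.0079^2) = 7.858957
Step 2: Project.
Since ||x|| > R, scale = R/||x|| = 6/7.858957 = 0.76346, proj(x) = scale * x
proj(x) = [5.045249, 0.361193, -3.227222, 0.006031]
Step 3: Dot product.
a^T * proj(x) = 4*5.045249 + 3*0.361193 + 1*(-3.227222) + 5*0.006031 = 18.0675


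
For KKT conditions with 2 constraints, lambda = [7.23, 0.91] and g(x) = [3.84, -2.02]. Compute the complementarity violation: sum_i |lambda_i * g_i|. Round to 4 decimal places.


KKT complementary slackness check:
lambda_1 * g_1 = 7.23 * 3.84 = 27.7632
lambda_2 * g_2 = 0.91 * -2.02 = -1.8382
Total violation = 27.7632 + 1.8382 = 29.6014


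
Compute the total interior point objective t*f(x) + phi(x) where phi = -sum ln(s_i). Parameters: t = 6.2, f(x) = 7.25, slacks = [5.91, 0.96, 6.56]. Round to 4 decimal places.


Step 1: Compute log-barrier.
ln values: [1.7766, -0.0408, 1.881]
phi = -(1.7766 - 0.0408 + 1.881) = -3.6168
Step 2: Compute augmented objective.
t*f(x) = 6.2*7.25 = 44.95
Total = 44.95 - 3.6168 = 41.3332


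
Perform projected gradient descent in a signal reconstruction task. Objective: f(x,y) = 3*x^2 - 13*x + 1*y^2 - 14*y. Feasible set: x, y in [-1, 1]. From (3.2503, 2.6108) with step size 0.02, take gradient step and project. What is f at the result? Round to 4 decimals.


Step 1: Compute gradient at (3.2503, 2.6108).
grad_x = 2*3*3.2503 - 13 = 6.5018
grad_y = 2*1*2.6108 - 14 = -8.7784
Step 2: Gradient step.
x_raw = 3.2503 - 0.02*6.5018 = 3.1203
y_raw = 2.6108 - 0.02*-8.7784 = 2.7864
Step 3: Project onto [-1, 1].
x_proj = clip(3.1203) = 1.0
y_proj = clip(2.7864) = 1.0
Step 4: Evaluate f.
f(1.0, 1.0) = -23.0


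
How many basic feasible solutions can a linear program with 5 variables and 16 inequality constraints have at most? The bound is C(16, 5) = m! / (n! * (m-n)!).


Each vertex corresponds to some choice of n active constraints out of m, so the number of vertices is at most C(m, n) = m! / (n!(m-n)!).
m = 16, n = 5
Numerator: 16 * 15 * 14 * 13 * 12
Denominator: 5! = 120
C(16, 5) = 4368


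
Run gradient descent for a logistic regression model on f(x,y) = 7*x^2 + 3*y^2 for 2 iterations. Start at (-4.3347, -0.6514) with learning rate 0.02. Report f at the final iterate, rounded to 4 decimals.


Gradient descent on f(x,y) = 7*x^2 + 3*y^2.
Starting point: (-4.3347, -0.6514), alpha = 0.02
Step 1: grad_x = 2*7*-4.3347 = -60.6858, grad_y = 2*3*-0.6514 = -3.9084
  x_1 = -4.3347 - 0.02*-60.6858 = -3.121
  y_1 = -0.6514 - 0.02*-3.9084 = -0.5732
Step 2: grad_x = 2*7*-3.121 = -43.6938, grad_y = 2*3*-0.5732 = -3.4394
  x_2 = -3.121 - 0.02*-43.6938 = -2.2471
  y_2 = -0.5732 - 0.02*-3.4394 = -0.5044
f(-2.2471, -0.5044) = 7*(-2.2471)^2 + 3*(-0.5044)^2 = 36.1099


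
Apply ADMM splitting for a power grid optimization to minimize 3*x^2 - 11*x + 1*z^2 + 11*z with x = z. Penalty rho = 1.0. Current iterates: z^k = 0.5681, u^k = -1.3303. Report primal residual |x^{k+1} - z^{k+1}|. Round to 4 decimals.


ADMM iteration with rho = 1.0, z^k = 0.5681, u^k = -1.3303
Step 1: x-update.
Minimize 3*x^2 - 11*x + (1.0/2)*(x - 0.5681 - 1.3303)^2
FOC: (2*3 + 1.0)*x = 11 + 1.0*(0.5681 + 1.3303)
x^{k+1} = 1.8426
Step 2: z-update.
Minimize 1*z^2 + 11*z + (1.0/2)*(1.8426 - z - 1.3303)^2
FOC: (2*1 + 1.0)*z = -11 + 1.0*(1.8426 - 1.3303)
z^{k+1} = -3.4959
Step 3: u-update.
u^{k+1} = -1.3303 + 1.8426 + 3.4959 = 4.0082
Step 4: Primal residual = |1.8426 + 3.4959| = 5.3385


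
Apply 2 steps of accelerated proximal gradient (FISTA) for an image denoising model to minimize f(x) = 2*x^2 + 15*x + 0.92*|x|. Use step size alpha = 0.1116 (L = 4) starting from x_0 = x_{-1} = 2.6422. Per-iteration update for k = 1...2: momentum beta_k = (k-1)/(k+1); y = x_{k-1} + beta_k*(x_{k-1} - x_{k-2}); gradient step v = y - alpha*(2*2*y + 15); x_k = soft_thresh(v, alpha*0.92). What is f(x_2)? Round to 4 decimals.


FISTA on f(x) = 2*x^2 + 15*x + 0.92*|x|
L = 4, alpha = 0.1116
Iteration 1: beta = 0.0, y = 2.6422 + 0.0*(2.6422 - 2.6422) = 2.6422
  grad(y) = 25.5688, v = y - alpha*grad = -0.2113
  prox(v) = soft_thresh(-0.2113, 0.1027) = -0.1086
Iteration 2: beta = 0.3333, y = -0.1086 + 0.3333*(-0.1086 - 2.6422) = -1.0255
  grad(y) = 10.8978, v = y - alpha*grad = -2.2417
  prox(v) = soft_thresh(-2.2417, 0.1027) = -2.1391
f(x_2) = 2*(-2.1391)^2 + 15*(-2.1391) + 0.92*|-2.1391| = -20.9669


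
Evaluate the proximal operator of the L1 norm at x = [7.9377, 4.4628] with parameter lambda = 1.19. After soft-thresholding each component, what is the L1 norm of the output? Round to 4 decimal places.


Soft-thresholding with lambda = 1.19:
prox(7.9377) = sign(7.9377)*max(|7.9377| - 1.19, 0) = 6.7477
prox(4.4628) = sign(4.4628)*max(|4.4628| - 1.19, 0) = 3.2728
prox(x) = [6.7477, 3.2728]
||prox(x)||_1 = 6.7477 + 3.2728 = 10.0205


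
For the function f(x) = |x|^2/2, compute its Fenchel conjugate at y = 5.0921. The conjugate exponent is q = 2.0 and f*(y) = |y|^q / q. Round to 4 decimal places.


The conjugate exponent q satisfies 1/p + 1/q = 1.
p = 2, so q = 2/(2 - 1) = 2.0
|y|^q = 5.0921^2.0 = 25.9295
f*(5.0921) = 25.9295 / 2.0 = 12.9647


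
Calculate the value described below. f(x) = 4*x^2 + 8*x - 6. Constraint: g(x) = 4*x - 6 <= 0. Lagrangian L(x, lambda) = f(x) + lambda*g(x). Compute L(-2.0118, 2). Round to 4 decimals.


Step 1: Evaluate f(x).
f(-2.0118) = 4*(-2.0118)^2 + 8*(-2.0118) - 6 = -5.905
Step 2: Evaluate g(x).
g(-2.0118) = 4*-2.0118 - 6 = -14.0472
Step 3: Compute Lagrangian.
L = -5.905 + 2*-14.0472 = -33.9994


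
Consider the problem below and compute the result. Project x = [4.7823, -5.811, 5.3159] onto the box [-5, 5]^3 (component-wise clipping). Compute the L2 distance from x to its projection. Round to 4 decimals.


Project each component onto [-5, 5].
clip(4.7823) = 4.7823, clip(-5.811) = -5.0, clip(5.3159) = 5.0
Projection = [4.7823, -5.0, 5.0]
Squared diffs: [0.0, 0.6577, 0.0998]
Distance = sqrt(0.7575) = 0.8704


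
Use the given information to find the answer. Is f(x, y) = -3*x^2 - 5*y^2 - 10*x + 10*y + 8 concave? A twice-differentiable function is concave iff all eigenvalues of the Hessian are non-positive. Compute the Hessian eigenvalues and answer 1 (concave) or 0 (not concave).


The Hessian of f(x,y) = -3*x^2 - 5*y^2 - 10*x + 10*y + 8 is:
H = [[-6, 0], [0, -10]]
Trace = -6 - 10 = -16
Determinant = -6*-10 - (0)^2 = 60
Discriminant = (-16)^2 - 4*60 = 16.0
Eigenvalues: lambda_1 = -10.0, lambda_2 = -6.0
The function is concave.

1


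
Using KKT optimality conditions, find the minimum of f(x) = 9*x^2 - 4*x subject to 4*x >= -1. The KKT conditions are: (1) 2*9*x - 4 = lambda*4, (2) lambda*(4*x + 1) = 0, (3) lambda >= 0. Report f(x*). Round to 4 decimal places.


Step 1: Try lambda = 0 (constraint inactive).
Stationarity: 2*9*x - 4 = 0
x* = 4/(2*9) = 2/9 = 0.2222 (rounded; the exact value 2/9 is used below)
Check constraint: 4*0.2222 = 0.8888 >= -1 -- satisfied.
Step 2: Compute optimal value.
f(x*) = 9*(2/9)^2 - 4*(2/9) = -0.4444


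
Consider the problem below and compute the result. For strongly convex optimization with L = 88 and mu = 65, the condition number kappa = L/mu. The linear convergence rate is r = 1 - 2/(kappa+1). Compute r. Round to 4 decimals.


Step 1: Compute the condition number.
kappa = L/mu = 88/65 = 1.3538
Step 2: Compute the convergence rate.
r = 1 - 2/(kappa + 1) = 1 - 2*mu/(L + mu) = (L - mu)/(L + mu) = 23/153 = 0.1503


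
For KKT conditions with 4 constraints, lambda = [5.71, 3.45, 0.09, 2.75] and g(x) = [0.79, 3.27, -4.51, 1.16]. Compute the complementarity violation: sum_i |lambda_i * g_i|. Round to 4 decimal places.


KKT complementary slackness check:
lambda_1 * g_1 = 5.71 * 0.79 = 4.5109
lambda_2 * g_2 = 3.45 * 3.27 = 11.2815
lambda_3 * g_3 = 0.09 * -4.51 = -0.4059
lambda_4 * g_4 = 2.75 * 1.16 = 3.19
Total violation = 4.5109 + 11.2815 + 0.4059 + 3.19 = 19.3883


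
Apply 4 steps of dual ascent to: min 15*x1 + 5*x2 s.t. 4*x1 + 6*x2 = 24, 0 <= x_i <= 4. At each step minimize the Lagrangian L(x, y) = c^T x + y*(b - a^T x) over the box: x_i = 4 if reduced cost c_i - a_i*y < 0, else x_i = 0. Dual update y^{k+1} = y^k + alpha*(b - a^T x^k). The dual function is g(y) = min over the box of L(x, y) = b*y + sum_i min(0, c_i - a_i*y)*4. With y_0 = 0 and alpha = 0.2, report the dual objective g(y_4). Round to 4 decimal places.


Dual ascent for LP: min 15*x1 + 5*x2, 4*x1 + 6*x2 = 24, 0 <= x_i <= 4
Step 1: y^k = 0.0, reduced costs: (15.0, 5.0)
  x^k = (0.0, 0.0), subgradient = b - a^T x = 24.0
  y^{k+1} = 0.0 + 0.2*24.0 = 4.8
Step 2: y^k = 4.8, reduced costs: (-4.2, -23.8)
  x^k = (4.0, 4.0), subgradient = b - a^T x = -16.0
  y^{k+1} = 4.8 + 0.2*-16.0 = 1.6
Step 3: y^k = 1.6, reduced costs: (8.6, -4.6)
  x^k = (0.0, 4.0), subgradient = b - a^T x = 0.0
  y^{k+1} = 1.6 + 0.2*0.0 = 1.6
Step 4: y^k = 1.6, reduced costs: (8.6, -4.6)
  x^k = (0.0, 4.0), subgradient = b - a^T x = 0.0
  y^{k+1} = 1.6 + 0.2*0.0 = 1.6
Dual objective at y_4 = 1.6: reduced costs (8.6, -4.6), box minimizer x = (0.0, 4.0)
g(y_4) = b*y + (c1 - a1*y)*x1 + (c2 - a2*y)*x2 = 24*1.6 + 8.6*0.0 + (-4.6)*4.0 = 38.4 + 0.0 - 18.4 = 20.0


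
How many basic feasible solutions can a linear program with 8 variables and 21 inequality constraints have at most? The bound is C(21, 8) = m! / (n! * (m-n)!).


Each vertex corresponds to some choice of n active constraints out of m, so the number of vertices is at most C(m, n) = m! / (n!(m-n)!).
m = 21, n = 8
Numerator: 21 * 20 * 19 * 18 * 17 * 16 * 15 * 14
Denominator: 8! = 40320
C(21, 8) = 203490


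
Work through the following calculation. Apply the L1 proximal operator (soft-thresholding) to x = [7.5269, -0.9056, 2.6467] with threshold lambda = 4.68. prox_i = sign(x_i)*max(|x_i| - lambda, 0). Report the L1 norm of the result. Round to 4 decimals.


Soft-thresholding with lambda = 4.68:
prox(7.5269) = sign(7.5269)*max(|7.5269| - 4.68, 0) = 2.8469
prox(-0.9056) = sign(-0.9056)*max(|-0.9056| - 4.68, 0) = 0.0
prox(2.6467) = sign(2.6467)*max(|2.6467| - 4.68, 0) = 0.0
prox(x) = [2.8469, 0.0, 0.0]
||prox(x)||_1 = 2.8469 + 0.0 + 0.0 = 2.8469


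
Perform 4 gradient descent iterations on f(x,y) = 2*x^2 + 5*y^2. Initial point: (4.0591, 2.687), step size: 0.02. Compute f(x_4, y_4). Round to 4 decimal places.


Gradient descent on f(x,y) = 2*x^2 + 5*y^2.
Starting point: (4.0591, 2.687), alpha = 0.02
Step 1: grad_x = 2*2*4.0591 = 16.2364, grad_y = 2*5*2.687 = 26.87
  x_1 = 4.0591 - 0.02*16.2364 = 3.7344
  y_1 = 2.687 - 0.02*26.87 = 2.1496
Step 2: grad_x = 2*2*3.7344 = 14.9375, grad_y = 2*5*2.1496 = 21.496
  x_2 = 3.7344 - 0.02*14.9375 = 3.4356
  y_2 = 2.1496 - 0.02*21.496 = 1.7197
Step 3: grad_x = 2*2*3.4356 = 13.7425, grad_y = 2*5*1.7197 = 17.1968
  x_3 = 3.4356 - 0.02*13.7425 = 3.1608
  y_3 = 1.7197 - 0.02*17.1968 = 1.3757
Step 4: grad_x = 2*2*3.1608 = 12.6431, grad_y = 2*5*1.3757 = 13.7574
  x_4 = 3.1608 - 0.02*12.6431 = 2.9079
  y_4 = 1.3757 - 0.02*13.7574 = 1.1006
f(2.9079, 1.1006) = 2*2.9079^2 + 5*1.1006^2 = 22.9684


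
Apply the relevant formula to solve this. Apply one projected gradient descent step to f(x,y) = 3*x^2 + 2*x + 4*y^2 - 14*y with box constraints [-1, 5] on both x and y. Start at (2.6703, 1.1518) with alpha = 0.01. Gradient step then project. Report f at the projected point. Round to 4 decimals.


Step 1: Compute gradient at (2.6703, 1.1518).
grad_x = 2*3*2.6703 + 2 = 18.0218
grad_y = 2*4*1.1518 - 14 = -4.7856
Step 2: Gradient step.
x_raw = 2.6703 - 0.01*18.0218 = 2.4901
y_raw = 1.1518 - 0.01*-4.7856 = 1.1997
Step 3: Project onto [-1, 5].
x_proj = clip(2.4901) = 2.4901
y_proj = clip(1.1997) = 1.1997
Step 4: Evaluate f.
f(2.4901, 1.1997) = 12.5432


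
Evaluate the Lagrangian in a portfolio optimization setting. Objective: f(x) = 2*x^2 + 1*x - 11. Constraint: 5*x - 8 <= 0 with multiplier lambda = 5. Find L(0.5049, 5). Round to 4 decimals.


Step 1: Evaluate f(x).
f(0.5049) = 2*0.5049^2 + 1*0.5049 - 11 = -9.9853
Step 2: Evaluate g(x).
g(0.5049) = 5*0.5049 - 8 = -5.4755
Step 3: Compute Lagrangian.
L = -9.9853 + 5*-5.4755 = -37.3628


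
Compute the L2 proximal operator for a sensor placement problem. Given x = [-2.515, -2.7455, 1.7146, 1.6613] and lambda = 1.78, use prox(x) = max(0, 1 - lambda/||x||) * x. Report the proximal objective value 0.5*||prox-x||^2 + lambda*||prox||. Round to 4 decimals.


Step 1: Compute ||x||.
||x|| = 4.423
Step 2: Compute scaling factor.
scale = max(0, 1 - 1.78/4.423) = 0.5976
Step 3: prox(x) = [-1.5029, -1.6406, 1.0246, 0.9927]
||prox(x)|| = 2.643
Step 4: Proximal objective.
0.5*||prox-x||^2 = 1.5842
lambda*||prox|| = 4.7045
Total = 6.2887


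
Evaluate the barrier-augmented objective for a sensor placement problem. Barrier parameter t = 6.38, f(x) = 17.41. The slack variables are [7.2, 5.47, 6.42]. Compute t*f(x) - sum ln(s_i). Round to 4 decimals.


Step 1: Compute log-barrier.
ln values: [1.9741, 1.6993, 1.8594]
phi = -(1.9741 + 1.6993 + 1.8594) = -5.5328
Step 2: Compute augmented objective.
t*f(x) = 6.38*17.41 = 111.0758
Total = 111.0758 - 5.5328 = 105.543


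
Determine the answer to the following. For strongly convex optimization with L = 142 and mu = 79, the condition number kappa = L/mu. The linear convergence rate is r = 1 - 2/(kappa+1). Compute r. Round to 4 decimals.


Step 1: Compute the condition number.
kappa = L/mu = 142/79 = 1.7975
Step 2: Compute the convergence rate.
r = 1 - 2/(kappa + 1) = 1 - 2*mu/(L + mu) = (L - mu)/(L + mu) = 63/221 = 0.2851


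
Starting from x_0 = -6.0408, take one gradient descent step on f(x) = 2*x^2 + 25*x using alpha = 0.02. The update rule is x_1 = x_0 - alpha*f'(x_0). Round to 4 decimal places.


We compute the gradient at x_0 and apply the update.
f'(x) = 4*x + 25
f'(-6.0408) = 4*-6.0408 + 25 = 0.8368
x_1 = -6.0408 - 0.02*0.8368 = -6.0575


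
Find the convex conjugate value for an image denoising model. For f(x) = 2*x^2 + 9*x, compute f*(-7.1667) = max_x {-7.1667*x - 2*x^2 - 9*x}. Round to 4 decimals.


f*(y) = sup_x {y*x - a*x^2 - b*x} = sup_x {(y-b)*x - a*x^2}
FOC: (y - b) - 2a*x = 0 => x* = (y - b)/(2a)
x* = (-7.1667 - 9)/(2*2) = -4.0417
f*(-7.1667) = (y-b)^2/(4a) = (-7.1667 - 9)^2/(4*2)
= 261.3622/8 = 32.6703


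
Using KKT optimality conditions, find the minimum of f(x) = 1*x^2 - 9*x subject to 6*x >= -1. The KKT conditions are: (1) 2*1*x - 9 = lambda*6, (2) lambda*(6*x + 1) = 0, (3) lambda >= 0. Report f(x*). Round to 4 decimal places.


Step 1: Try lambda = 0 (constraint inactive).
Stationarity: 2*1*x - 9 = 0
x* = 9/(2*1) = 4.5
Check constraint: 6*4.5 = 27.0 >= -1 -- satisfied.
Step 2: Compute optimal value.
f(x*) = 1*4.5^2 - 9*4.5 = -20.25


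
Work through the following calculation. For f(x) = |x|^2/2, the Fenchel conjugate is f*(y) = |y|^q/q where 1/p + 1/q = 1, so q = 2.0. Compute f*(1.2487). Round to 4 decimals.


The conjugate exponent q satisfies 1/p + 1/q = 1.
p = 2, so q = 2/(2 - 1) = 2.0
|y|^q = 1.2487^2.0 = 1.5593
f*(1.2487) = 1.5593 / 2.0 = 0.7796


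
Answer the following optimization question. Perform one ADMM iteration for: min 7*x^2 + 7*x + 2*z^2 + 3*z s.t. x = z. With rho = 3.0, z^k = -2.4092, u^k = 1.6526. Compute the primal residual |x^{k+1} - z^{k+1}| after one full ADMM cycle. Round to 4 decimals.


ADMM iteration with rho = 3.0, z^k = -2.4092, u^k = 1.6526
Step 1: x-update.
Minimize 7*x^2 + 7*x + (3.0/2)*(x + 2.4092 + 1.6526)^2
FOC: (2*7 + 3.0)*x = -7 + 3.0*(-2.4092 - 1.6526)
x^{k+1} = -1.1286
Step 2: z-update.
Minimize 2*z^2 + 3*z + (3.0/2)*(-1.1286 - z + 1.6526)^2
FOC: (2*2 + 3.0)*z = -3 + 3.0*(-1.1286 + 1.6526)
z^{k+1} = -0.204
Step 3: u-update.
u^{k+1} = 1.6526 - 1.1286 + 0.204 = 0.728
Step 4: Primal residual = |-1.1286 + 0.204| = 0.9246


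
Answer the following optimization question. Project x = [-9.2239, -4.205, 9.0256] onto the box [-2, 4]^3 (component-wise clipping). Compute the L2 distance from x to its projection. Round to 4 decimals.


Project each component onto [-2, 4].
clip(-9.2239) = -2.0, clip(-4.205) = -2.0, clip(9.0256) = 4.0
Projection = [-2.0, -2.0, 4.0]
Squared diffs: [52.1847, 4.862, 25.2567]
Distance = sqrt(82.3034) = 9.0721


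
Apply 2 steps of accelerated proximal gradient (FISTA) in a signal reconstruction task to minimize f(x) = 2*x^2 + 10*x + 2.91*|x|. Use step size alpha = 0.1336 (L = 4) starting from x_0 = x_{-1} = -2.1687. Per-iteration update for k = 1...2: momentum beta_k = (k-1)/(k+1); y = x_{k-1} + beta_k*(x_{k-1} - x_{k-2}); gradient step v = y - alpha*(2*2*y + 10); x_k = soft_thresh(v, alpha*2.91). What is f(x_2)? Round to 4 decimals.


FISTA on f(x) = 2*x^2 + 10*x + 2.91*|x|
L = 4, alpha = 0.1336
Iteration 1: beta = 0.0, y = -2.1687 + 0.0*(-2.1687 + 2.1687) = -2.1687
  grad(y) = 1.3252, v = y - alpha*grad = -2.3457
  prox(v) = soft_thresh(-2.3457, 0.3888) = -1.957
Iteration 2: beta = 0.3333, y = -1.957 + 0.3333*(-1.957 + 2.1687) = -1.8864
  grad(y) = 2.4544, v = y - alpha*grad = -2.2143
  prox(v) = soft_thresh(-2.2143, 0.3888) = -1.8255
f(x_2) = 2*(-1.8255)^2 + 10*(-1.8255) + 2.91*|-1.8255| = -6.2779


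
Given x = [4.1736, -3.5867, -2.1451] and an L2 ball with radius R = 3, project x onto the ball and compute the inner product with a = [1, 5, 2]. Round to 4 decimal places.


Step 1: Compute ||x|| (intermediates to 6 decimals).
||x|| = sqrt(4.1736^2 + (-3.5867)^2 + (-2.1451)^2) = 5.906336
Step 2: Project.
Since ||x|| > R, scale = R/||x|| = 3/5.906336 = 0.507929, proj(x) = scale * x
proj(x) = [2.119892, -1.821789, -1.089558]
Step 3: Dot product.
a^T * proj(x) = 1*2.119892 + 5*(-1.821789) + 2*(-1.089558) = -9.1682


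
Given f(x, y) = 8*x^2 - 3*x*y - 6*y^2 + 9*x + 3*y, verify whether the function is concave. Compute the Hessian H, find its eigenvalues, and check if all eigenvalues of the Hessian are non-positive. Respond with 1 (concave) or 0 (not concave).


The Hessian of f(x,y) = 8*x^2 - 3*x*y - 6*y^2 + 9*x + 3*y is:
H = [[16, -3], [-3, -12]]
Trace = 16 - 12 = 4
Determinant = 16*-12 - (-3)^2 = -201
Discriminant = (4)^2 - 4*-201 = 820.0
Eigenvalues: lambda_1 = -12.3178, lambda_2 = 16.3178
The function is not concave.

0


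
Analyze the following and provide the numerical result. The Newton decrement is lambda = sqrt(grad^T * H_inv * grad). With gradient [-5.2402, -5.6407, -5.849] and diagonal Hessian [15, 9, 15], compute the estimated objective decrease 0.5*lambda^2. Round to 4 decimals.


Step 1: H is diagonal, so H^(-1) * g = [-0.3493, -0.6267, -0.3899].
Step 2: g^T H^(-1) g = sum_i g_i^2 / H_ii
  = (-5.2402)^2/15 + (-5.6407)^2/9 + (-5.849)^2/15
  = 1.8306 + 3.5353 + 2.2807 = 7.6466
Step 3: Objective decrease = 0.5 * g^T H^(-1) g = 3.8233


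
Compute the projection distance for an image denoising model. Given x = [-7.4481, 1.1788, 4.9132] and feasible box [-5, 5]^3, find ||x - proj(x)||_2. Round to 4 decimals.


Project each component onto [-5, 5].
clip(-7.4481) = -5.0, clip(1.1788) = 1.1788, clip(4.9132) = 4.9132
Projection = [-5.0, 1.1788, 4.9132]
Squared diffs: [5.9932, 0.0, 0.0]
Distance = sqrt(5.9932) = 2.4481


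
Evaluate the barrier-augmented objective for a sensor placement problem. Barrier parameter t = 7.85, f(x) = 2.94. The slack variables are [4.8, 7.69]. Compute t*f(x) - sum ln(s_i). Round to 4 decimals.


Step 1: Compute log-barrier.
ln values: [1.5686, 2.0399]
phi = -(1.5686 + 2.0399) = -3.6085
Step 2: Compute augmented objective.
t*f(x) = 7.85*2.94 = 23.079
Total = 23.079 - 3.6085 = 19.4705


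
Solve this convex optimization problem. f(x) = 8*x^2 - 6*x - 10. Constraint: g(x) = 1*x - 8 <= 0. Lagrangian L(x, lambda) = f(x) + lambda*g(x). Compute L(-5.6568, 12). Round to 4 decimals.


Step 1: Evaluate f(x).
f(-5.6568) = 8*(-5.6568)^2 - 6*(-5.6568) - 10 = 279.9359
Step 2: Evaluate g(x).
g(-5.6568) = 1*-5.6568 - 8 = -13.6568
Step 3: Compute Lagrangian.
L = 279.9359 + 12*-13.6568 = 116.0543


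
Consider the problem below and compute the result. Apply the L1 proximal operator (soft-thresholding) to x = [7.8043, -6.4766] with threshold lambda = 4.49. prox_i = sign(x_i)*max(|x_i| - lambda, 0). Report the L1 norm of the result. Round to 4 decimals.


Soft-thresholding with lambda = 4.49:
prox(7.8043) = sign(7.8043)*max(|7.8043| - 4.49, 0) = 3.3143
prox(-6.4766) = sign(-6.4766)*max(|-6.4766| - 4.49, 0) = -1.9866
prox(x) = [3.3143, -1.9866]
||prox(x)||_1 = 3.3143 + 1.9866 = 5.3009


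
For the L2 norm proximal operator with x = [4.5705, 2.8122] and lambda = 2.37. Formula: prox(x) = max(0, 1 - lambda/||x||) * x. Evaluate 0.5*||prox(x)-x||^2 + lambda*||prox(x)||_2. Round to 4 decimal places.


Step 1: Compute ||x||.
||x|| = 5.3664
Step 2: Compute scaling factor.
scale = max(0, 1 - 2.37/5.3664) = 0.5584
Step 3: prox(x) = [2.552, 1.5702]
||prox(x)|| = 2.9964
Step 4: Proximal objective.
0.5*||prox-x||^2 = 2.8085
lambda*||prox|| = 7.1015
Total = 9.9098


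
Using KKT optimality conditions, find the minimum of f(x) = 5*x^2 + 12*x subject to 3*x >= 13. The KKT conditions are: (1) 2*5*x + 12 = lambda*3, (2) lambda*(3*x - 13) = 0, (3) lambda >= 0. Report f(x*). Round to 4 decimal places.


Step 1: Try lambda = 0 (constraint inactive).
x_unc = -12/(2*5) = -1.2
Check: 3*-1.2 = -3.6 < 13 -- violated!
Step 2: Constraint must be active: 3*x = 13
x* = 13/3 = 4.3333 (rounded; the exact value 13/3 is used below)
lambda = (2*5*(13/3) + 12)/3 = 18.4444
Step 3: Compute optimal value.
f(x*) = 5*(13/3)^2 + 12*(13/3) = 145.8889


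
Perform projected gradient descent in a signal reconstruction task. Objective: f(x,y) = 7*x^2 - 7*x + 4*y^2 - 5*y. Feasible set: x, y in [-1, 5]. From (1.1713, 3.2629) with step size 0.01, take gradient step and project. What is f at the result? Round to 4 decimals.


Step 1: Compute gradient at (1.1713, 3.2629).
grad_x = 2*7*1.1713 - 7 = 9.3982
grad_y = 2*4*3.2629 - 5 = 21.1032
Step 2: Gradient step.
x_raw = 1.1713 - 0.01*9.3982 = 1.0773
y_raw = 3.2629 - 0.01*21.1032 = 3.0519
Step 3: Project onto [-1, 5].
x_proj = clip(1.0773) = 1.0773
y_proj = clip(3.0519) = 3.0519
Step 4: Evaluate f.
f(1.0773, 3.0519) = 22.5793


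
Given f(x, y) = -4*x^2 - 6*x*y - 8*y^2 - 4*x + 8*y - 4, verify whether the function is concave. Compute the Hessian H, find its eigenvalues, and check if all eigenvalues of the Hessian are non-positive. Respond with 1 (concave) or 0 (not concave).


The Hessian of f(x,y) = -4*x^2 - 6*x*y - 8*y^2 - 4*x + 8*y - 4 is:
H = [[-8, -6], [-6, -16]]
Trace = -8 - 16 = -24
Determinant = -8*-16 - (-6)^2 = 92
Discriminant = (-24)^2 - 4*92 = 208.0
Eigenvalues: lambda_1 = -19.2111, lambda_2 = -4.7889
The function is concave.

1


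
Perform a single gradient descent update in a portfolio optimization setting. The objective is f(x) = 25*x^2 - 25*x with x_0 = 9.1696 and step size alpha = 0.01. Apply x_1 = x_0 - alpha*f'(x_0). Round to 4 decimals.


We compute the gradient at x_0 and apply the update.
f'(x) = 50*x - 25
f'(9.1696) = 50*9.1696 - 25 = 433.48
x_1 = 9.1696 - 0.01*433.48 = 4.8348


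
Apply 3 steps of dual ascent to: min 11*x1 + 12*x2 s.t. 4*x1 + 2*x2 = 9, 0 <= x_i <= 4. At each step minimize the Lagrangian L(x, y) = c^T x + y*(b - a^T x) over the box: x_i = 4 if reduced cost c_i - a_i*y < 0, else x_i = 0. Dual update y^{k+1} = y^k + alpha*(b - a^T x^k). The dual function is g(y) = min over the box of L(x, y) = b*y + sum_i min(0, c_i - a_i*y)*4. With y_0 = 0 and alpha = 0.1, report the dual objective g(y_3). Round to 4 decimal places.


Dual ascent for LP: min 11*x1 + 12*x2, 4*x1 + 2*x2 = 9, 0 <= x_i <= 4
Step 1: y^k = 0.0, reduced costs: (11.0, 12.0)
  x^k = (0.0, 0.0), subgradient = b - a^T x = 9.0
  y^{k+1} = 0.0 + 0.1*9.0 = 0.9
Step 2: y^k = 0.9, reduced costs: (7.4, 10.2)
  x^k = (0.0, 0.0), subgradient = b - a^T x = 9.0
  y^{k+1} = 0.9 + 0.1*9.0 = 1.8
Step 3: y^k = 1.8, reduced costs: (3.8, 8.4)
  x^k = (0.0, 0.0), subgradient = b - a^T x = 9.0
  y^{k+1} = 1.8 + 0.1*9.0 = 2.7
Dual objective at y_3 = 2.7: reduced costs (0.2, 6.6), box minimizer x = (0.0, 0.0)
g(y_3) = b*y + (c1 - a1*y)*x1 + (c2 - a2*y)*x2 = 9*2.7 + 0.2*0.0 + 6.6*0.0 = 24.3 + 0.0 + 0.0 = 24.3
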